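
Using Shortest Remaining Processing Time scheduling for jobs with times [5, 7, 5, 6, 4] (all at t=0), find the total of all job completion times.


Since all jobs arrive at t=0, SRPT equals SPT ordering.
SPT order: [4, 5, 5, 6, 7]
Completion times:
  Job 1: p=4, C=4
  Job 2: p=5, C=9
  Job 3: p=5, C=14
  Job 4: p=6, C=20
  Job 5: p=7, C=27
Total completion time = 4 + 9 + 14 + 20 + 27 = 74

74


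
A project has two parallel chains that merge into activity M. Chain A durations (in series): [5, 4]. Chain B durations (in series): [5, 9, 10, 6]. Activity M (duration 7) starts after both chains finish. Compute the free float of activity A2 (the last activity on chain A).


ES(A2) = sum of predecessors on chain A = 5
EF(A2) = ES + duration = 5 + 4 = 9
Successor of A2 is M. ES(M) = max(sum(A), sum(B)) = max(9, 30) = 30
Free float = ES(successor) - EF(current) = 30 - 9 = 21

21


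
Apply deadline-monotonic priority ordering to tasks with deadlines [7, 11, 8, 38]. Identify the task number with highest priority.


Sort tasks by relative deadline (ascending):
  Task 1: deadline = 7
  Task 3: deadline = 8
  Task 2: deadline = 11
  Task 4: deadline = 38
Priority order (highest first): [1, 3, 2, 4]
Highest priority task = 1

1


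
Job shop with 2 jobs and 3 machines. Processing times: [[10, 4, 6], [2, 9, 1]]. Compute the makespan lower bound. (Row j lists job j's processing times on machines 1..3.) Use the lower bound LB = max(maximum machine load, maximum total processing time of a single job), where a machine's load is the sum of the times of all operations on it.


Machine loads:
  Machine 1: 10 + 2 = 12
  Machine 2: 4 + 9 = 13
  Machine 3: 6 + 1 = 7
Max machine load = 13
Job totals:
  Job 1: 20
  Job 2: 12
Max job total = 20
Lower bound = max(13, 20) = 20

20


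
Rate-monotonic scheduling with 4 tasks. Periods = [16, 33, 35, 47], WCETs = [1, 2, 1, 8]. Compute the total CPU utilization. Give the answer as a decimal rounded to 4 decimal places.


Compute individual utilizations (exact fractions):
  Task 1: C/T = 1/16 (approx. 0.0625)
  Task 2: C/T = 2/33 (approx. 0.0606)
  Task 3: C/T = 1/35 (approx. 0.0286)
  Task 4: C/T = 8/47 (approx. 0.1702)
Total utilization U = 1/16 + 2/33 + 1/35 + 8/47 = 279581/868560
Rounded to 4 decimal places: U = 0.3219
RM (Liu & Layland) bound for 4 tasks = 0.756828; compare with U = 279581/868560 (approx. 0.321890)
U <= bound, so schedulable by RM sufficient condition.

0.3219


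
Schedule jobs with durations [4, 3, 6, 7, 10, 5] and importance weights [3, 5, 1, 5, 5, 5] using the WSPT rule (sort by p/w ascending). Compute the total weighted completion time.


Compute p/w ratios and sort ascending (WSPT): [(3, 5), (5, 5), (4, 3), (7, 5), (10, 5), (6, 1)]
Compute weighted completion times:
  Job (p=3,w=5): C=3, w*C=5*3=15
  Job (p=5,w=5): C=8, w*C=5*8=40
  Job (p=4,w=3): C=12, w*C=3*12=36
  Job (p=7,w=5): C=19, w*C=5*19=95
  Job (p=10,w=5): C=29, w*C=5*29=145
  Job (p=6,w=1): C=35, w*C=1*35=35
Total weighted completion time = 366

366


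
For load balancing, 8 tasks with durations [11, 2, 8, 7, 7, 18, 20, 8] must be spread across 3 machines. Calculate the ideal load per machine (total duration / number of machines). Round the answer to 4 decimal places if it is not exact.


Total processing time = 11 + 2 + 8 + 7 + 7 + 18 + 20 + 8 = 81
Number of machines = 3
Ideal balanced load = 81 / 3 = 27.0

27.0


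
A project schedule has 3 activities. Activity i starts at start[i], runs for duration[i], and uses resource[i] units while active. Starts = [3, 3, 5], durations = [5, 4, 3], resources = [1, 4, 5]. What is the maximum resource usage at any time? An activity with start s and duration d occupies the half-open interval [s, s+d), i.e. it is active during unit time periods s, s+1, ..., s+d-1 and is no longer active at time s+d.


Each activity i is active on [start_i, start_i + duration_i).
Compute total resource usage per time slot:
  t=0: active resources = [], total = 0
  t=1: active resources = [], total = 0
  t=2: active resources = [], total = 0
  t=3: active resources = [1, 4], total = 5
  t=4: active resources = [1, 4], total = 5
  t=5: active resources = [1, 4, 5], total = 10
  t=6: active resources = [1, 4, 5], total = 10
  t=7: active resources = [1, 5], total = 6
Peak resource demand = 10

10


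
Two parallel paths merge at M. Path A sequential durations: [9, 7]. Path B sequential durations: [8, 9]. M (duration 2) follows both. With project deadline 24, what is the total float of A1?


Forward pass: ES(A1) = sum of predecessors on chain A = 0
EF = ES + duration = 0 + 9 = 9
Backward pass: LF(M) = deadline = 24; LS(M) = 24 - 2 = 22
LF(A1) = LS(M) - sum(successors on chain A) = 22 - 7 = 15
LS = LF - duration = 15 - 9 = 6
Total float = LS - ES = 6 - 0 = 6

6


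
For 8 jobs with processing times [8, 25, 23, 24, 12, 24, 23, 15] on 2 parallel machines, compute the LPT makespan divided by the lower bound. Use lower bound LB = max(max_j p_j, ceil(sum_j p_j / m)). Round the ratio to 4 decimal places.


LPT order: [25, 24, 24, 23, 23, 15, 12, 8]
Machine loads after assignment: [79, 75]
LPT makespan = 79
Lower bound = max(max_job, ceil(total/2)) = max(25, 77) = 77
Ratio = 79 / 77 = 1.026

1.026


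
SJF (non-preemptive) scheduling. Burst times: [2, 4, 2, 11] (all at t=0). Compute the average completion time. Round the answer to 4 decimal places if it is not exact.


SJF order (ascending): [2, 2, 4, 11]
Completion times:
  Job 1: burst=2, C=2
  Job 2: burst=2, C=4
  Job 3: burst=4, C=8
  Job 4: burst=11, C=19
Average completion = 33/4 = 8.25

8.25


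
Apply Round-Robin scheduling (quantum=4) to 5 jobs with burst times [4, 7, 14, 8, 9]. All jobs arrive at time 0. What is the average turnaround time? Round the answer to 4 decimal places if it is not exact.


Time quantum = 4
Execution trace:
  J1 runs 4 units, time = 4
  J2 runs 4 units, time = 8
  J3 runs 4 units, time = 12
  J4 runs 4 units, time = 16
  J5 runs 4 units, time = 20
  J2 runs 3 units, time = 23
  J3 runs 4 units, time = 27
  J4 runs 4 units, time = 31
  J5 runs 4 units, time = 35
  J3 runs 4 units, time = 39
  J5 runs 1 units, time = 40
  J3 runs 2 units, time = 42
Finish times: [4, 23, 42, 31, 40]
Average turnaround = 140/5 = 28.0

28.0


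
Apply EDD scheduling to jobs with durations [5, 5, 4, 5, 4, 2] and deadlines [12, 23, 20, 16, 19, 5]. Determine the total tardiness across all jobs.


Sort by due date (EDD order): [(2, 5), (5, 12), (5, 16), (4, 19), (4, 20), (5, 23)]
Compute completion times and tardiness:
  Job 1: p=2, d=5, C=2, tardiness=max(0,2-5)=0
  Job 2: p=5, d=12, C=7, tardiness=max(0,7-12)=0
  Job 3: p=5, d=16, C=12, tardiness=max(0,12-16)=0
  Job 4: p=4, d=19, C=16, tardiness=max(0,16-19)=0
  Job 5: p=4, d=20, C=20, tardiness=max(0,20-20)=0
  Job 6: p=5, d=23, C=25, tardiness=max(0,25-23)=2
Total tardiness = 2

2


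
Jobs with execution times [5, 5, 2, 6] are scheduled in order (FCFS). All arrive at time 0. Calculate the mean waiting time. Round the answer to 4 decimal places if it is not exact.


FCFS order (as given): [5, 5, 2, 6]
Waiting times:
  Job 1: wait = 0
  Job 2: wait = 5
  Job 3: wait = 10
  Job 4: wait = 12
Sum of waiting times = 27
Average waiting time = 27/4 = 6.75

6.75


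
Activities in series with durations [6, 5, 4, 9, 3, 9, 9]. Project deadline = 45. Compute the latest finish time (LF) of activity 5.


LF(activity 5) = deadline - sum of successor durations
Successors: activities 6 through 7 with durations [9, 9]
Sum of successor durations = 18
LF = 45 - 18 = 27

27


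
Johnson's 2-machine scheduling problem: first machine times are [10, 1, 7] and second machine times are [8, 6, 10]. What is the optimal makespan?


Apply Johnson's rule:
  Group 1 (a <= b): [(2, 1, 6), (3, 7, 10)]
  Group 2 (a > b): [(1, 10, 8)]
Optimal job order: [2, 3, 1]
Schedule:
  Job 2: M1 done at 1, M2 done at 7
  Job 3: M1 done at 8, M2 done at 18
  Job 1: M1 done at 18, M2 done at 26
Makespan = 26

26


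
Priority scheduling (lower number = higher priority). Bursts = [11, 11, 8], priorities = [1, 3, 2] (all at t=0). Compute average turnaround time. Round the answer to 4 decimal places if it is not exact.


Sort by priority (ascending = highest first):
Order: [(1, 11), (2, 8), (3, 11)]
Completion times:
  Priority 1, burst=11, C=11
  Priority 2, burst=8, C=19
  Priority 3, burst=11, C=30
Average turnaround = 60/3 = 20.0

20.0


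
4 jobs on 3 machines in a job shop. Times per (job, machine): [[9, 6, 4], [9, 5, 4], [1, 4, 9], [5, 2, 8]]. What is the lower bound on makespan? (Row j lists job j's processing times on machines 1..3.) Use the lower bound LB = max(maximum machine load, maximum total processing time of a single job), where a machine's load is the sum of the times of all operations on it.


Machine loads:
  Machine 1: 9 + 9 + 1 + 5 = 24
  Machine 2: 6 + 5 + 4 + 2 = 17
  Machine 3: 4 + 4 + 9 + 8 = 25
Max machine load = 25
Job totals:
  Job 1: 19
  Job 2: 18
  Job 3: 14
  Job 4: 15
Max job total = 19
Lower bound = max(25, 19) = 25

25


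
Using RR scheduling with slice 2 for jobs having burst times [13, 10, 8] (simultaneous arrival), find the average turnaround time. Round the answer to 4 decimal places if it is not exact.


Time quantum = 2
Execution trace:
  J1 runs 2 units, time = 2
  J2 runs 2 units, time = 4
  J3 runs 2 units, time = 6
  J1 runs 2 units, time = 8
  J2 runs 2 units, time = 10
  J3 runs 2 units, time = 12
  J1 runs 2 units, time = 14
  J2 runs 2 units, time = 16
  J3 runs 2 units, time = 18
  J1 runs 2 units, time = 20
  J2 runs 2 units, time = 22
  J3 runs 2 units, time = 24
  J1 runs 2 units, time = 26
  J2 runs 2 units, time = 28
  J1 runs 2 units, time = 30
  J1 runs 1 units, time = 31
Finish times: [31, 28, 24]
Average turnaround = 83/3 = 27.6667

27.6667


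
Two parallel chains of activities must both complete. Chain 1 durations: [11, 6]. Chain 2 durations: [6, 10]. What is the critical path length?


Path A total = 11 + 6 = 17
Path B total = 6 + 10 = 16
Critical path = longest path = max(17, 16) = 17

17


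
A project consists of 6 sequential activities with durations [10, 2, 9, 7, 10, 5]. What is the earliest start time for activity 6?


Activity 6 starts after activities 1 through 5 complete.
Predecessor durations: [10, 2, 9, 7, 10]
ES = 10 + 2 + 9 + 7 + 10 = 38

38


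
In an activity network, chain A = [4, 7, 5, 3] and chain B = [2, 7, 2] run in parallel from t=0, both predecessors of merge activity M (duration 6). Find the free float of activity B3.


ES(B3) = sum of predecessors on chain B = 9
EF(B3) = ES + duration = 9 + 2 = 11
Successor of B3 is M. ES(M) = max(sum(A), sum(B)) = max(19, 11) = 19
Free float = ES(successor) - EF(current) = 19 - 11 = 8

8


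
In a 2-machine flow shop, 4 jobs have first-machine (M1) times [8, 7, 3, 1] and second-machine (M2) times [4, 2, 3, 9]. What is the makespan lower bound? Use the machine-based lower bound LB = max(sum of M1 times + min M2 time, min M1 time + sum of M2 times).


LB1 = sum(M1 times) + min(M2 times) = 19 + 2 = 21
LB2 = min(M1 times) + sum(M2 times) = 1 + 18 = 19
Lower bound = max(LB1, LB2) = max(21, 19) = 21

21


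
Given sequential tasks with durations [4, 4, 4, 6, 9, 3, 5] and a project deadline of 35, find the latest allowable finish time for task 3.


LF(activity 3) = deadline - sum of successor durations
Successors: activities 4 through 7 with durations [6, 9, 3, 5]
Sum of successor durations = 23
LF = 35 - 23 = 12

12


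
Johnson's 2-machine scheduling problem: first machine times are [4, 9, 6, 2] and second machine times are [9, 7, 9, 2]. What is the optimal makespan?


Apply Johnson's rule:
  Group 1 (a <= b): [(4, 2, 2), (1, 4, 9), (3, 6, 9)]
  Group 2 (a > b): [(2, 9, 7)]
Optimal job order: [4, 1, 3, 2]
Schedule:
  Job 4: M1 done at 2, M2 done at 4
  Job 1: M1 done at 6, M2 done at 15
  Job 3: M1 done at 12, M2 done at 24
  Job 2: M1 done at 21, M2 done at 31
Makespan = 31

31


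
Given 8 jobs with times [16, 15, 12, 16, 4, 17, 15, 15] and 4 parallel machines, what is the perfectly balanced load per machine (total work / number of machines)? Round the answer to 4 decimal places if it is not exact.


Total processing time = 16 + 15 + 12 + 16 + 4 + 17 + 15 + 15 = 110
Number of machines = 4
Ideal balanced load = 110 / 4 = 27.5

27.5


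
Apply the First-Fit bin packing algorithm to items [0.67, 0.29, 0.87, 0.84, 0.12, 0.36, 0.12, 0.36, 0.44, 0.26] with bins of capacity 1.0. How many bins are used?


Place items sequentially using First-Fit:
  Item 0.67 -> new Bin 1
  Item 0.29 -> Bin 1 (now 0.96)
  Item 0.87 -> new Bin 2
  Item 0.84 -> new Bin 3
  Item 0.12 -> Bin 2 (now 0.99)
  Item 0.36 -> new Bin 4
  Item 0.12 -> Bin 3 (now 0.96)
  Item 0.36 -> Bin 4 (now 0.72)
  Item 0.44 -> new Bin 5
  Item 0.26 -> Bin 4 (now 0.98)
Total bins used = 5

5


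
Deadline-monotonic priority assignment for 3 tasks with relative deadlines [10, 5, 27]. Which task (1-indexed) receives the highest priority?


Sort tasks by relative deadline (ascending):
  Task 2: deadline = 5
  Task 1: deadline = 10
  Task 3: deadline = 27
Priority order (highest first): [2, 1, 3]
Highest priority task = 2

2


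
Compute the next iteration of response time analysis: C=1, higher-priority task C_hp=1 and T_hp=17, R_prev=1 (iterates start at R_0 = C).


R_next = C + ceil(R_prev / T_hp) * C_hp
ceil(1 / 17) = ceil(0.0588) = 1
Interference = 1 * 1 = 1
R_next = 1 + 1 = 2

2


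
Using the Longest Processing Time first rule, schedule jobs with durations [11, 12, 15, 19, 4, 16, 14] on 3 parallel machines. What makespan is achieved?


Sort jobs in decreasing order (LPT): [19, 16, 15, 14, 12, 11, 4]
Assign each job to the least loaded machine:
  Machine 1: jobs [19, 11], load = 30
  Machine 2: jobs [16, 12, 4], load = 32
  Machine 3: jobs [15, 14], load = 29
Makespan = max load = 32

32


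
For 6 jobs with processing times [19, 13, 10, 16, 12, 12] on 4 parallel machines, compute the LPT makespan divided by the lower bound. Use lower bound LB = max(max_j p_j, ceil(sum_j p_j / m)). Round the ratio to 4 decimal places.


LPT order: [19, 16, 13, 12, 12, 10]
Machine loads after assignment: [19, 16, 23, 24]
LPT makespan = 24
Lower bound = max(max_job, ceil(total/4)) = max(19, 21) = 21
Ratio = 24 / 21 = 1.1429

1.1429


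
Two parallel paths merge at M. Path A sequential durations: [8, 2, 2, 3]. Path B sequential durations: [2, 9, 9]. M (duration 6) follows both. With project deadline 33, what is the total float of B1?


Forward pass: ES(B1) = sum of predecessors on chain B = 0
EF = ES + duration = 0 + 2 = 2
Backward pass: LF(M) = deadline = 33; LS(M) = 33 - 6 = 27
LF(B1) = LS(M) - sum(successors on chain B) = 27 - 18 = 9
LS = LF - duration = 9 - 2 = 7
Total float = LS - ES = 7 - 0 = 7

7


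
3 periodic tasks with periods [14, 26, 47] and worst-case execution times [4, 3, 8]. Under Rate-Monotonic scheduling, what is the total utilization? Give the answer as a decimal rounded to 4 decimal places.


Compute individual utilizations (exact fractions):
  Task 1: C/T = 4/14 = 2/7 (approx. 0.2857)
  Task 2: C/T = 3/26 (approx. 0.1154)
  Task 3: C/T = 8/47 (approx. 0.1702)
Total utilization U = 2/7 + 3/26 + 8/47 = 4887/8554
Rounded to 4 decimal places: U = 0.5713
RM (Liu & Layland) bound for 3 tasks = 0.779763; compare with U = 4887/8554 (approx. 0.571312)
U <= bound, so schedulable by RM sufficient condition.

0.5713


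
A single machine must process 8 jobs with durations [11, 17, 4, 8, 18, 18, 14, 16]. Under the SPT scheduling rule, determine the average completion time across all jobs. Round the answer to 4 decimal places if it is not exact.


Sort jobs by processing time (SPT order): [4, 8, 11, 14, 16, 17, 18, 18]
Compute completion times sequentially:
  Job 1: processing = 4, completes at 4
  Job 2: processing = 8, completes at 12
  Job 3: processing = 11, completes at 23
  Job 4: processing = 14, completes at 37
  Job 5: processing = 16, completes at 53
  Job 6: processing = 17, completes at 70
  Job 7: processing = 18, completes at 88
  Job 8: processing = 18, completes at 106
Sum of completion times = 393
Average completion time = 393/8 = 49.125

49.125


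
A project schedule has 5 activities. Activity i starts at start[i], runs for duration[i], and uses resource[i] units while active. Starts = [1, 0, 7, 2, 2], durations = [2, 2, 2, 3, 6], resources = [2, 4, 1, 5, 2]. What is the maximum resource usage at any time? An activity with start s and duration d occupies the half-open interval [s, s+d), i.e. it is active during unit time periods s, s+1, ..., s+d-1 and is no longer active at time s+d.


Each activity i is active on [start_i, start_i + duration_i).
Compute total resource usage per time slot:
  t=0: active resources = [4], total = 4
  t=1: active resources = [2, 4], total = 6
  t=2: active resources = [2, 5, 2], total = 9
  t=3: active resources = [5, 2], total = 7
  t=4: active resources = [5, 2], total = 7
  t=5: active resources = [2], total = 2
  t=6: active resources = [2], total = 2
  t=7: active resources = [1, 2], total = 3
  t=8: active resources = [1], total = 1
Peak resource demand = 9

9


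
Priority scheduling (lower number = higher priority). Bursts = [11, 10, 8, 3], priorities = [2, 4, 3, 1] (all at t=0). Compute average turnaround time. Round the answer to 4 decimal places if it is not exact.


Sort by priority (ascending = highest first):
Order: [(1, 3), (2, 11), (3, 8), (4, 10)]
Completion times:
  Priority 1, burst=3, C=3
  Priority 2, burst=11, C=14
  Priority 3, burst=8, C=22
  Priority 4, burst=10, C=32
Average turnaround = 71/4 = 17.75

17.75


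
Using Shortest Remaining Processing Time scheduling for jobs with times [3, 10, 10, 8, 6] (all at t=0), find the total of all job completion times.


Since all jobs arrive at t=0, SRPT equals SPT ordering.
SPT order: [3, 6, 8, 10, 10]
Completion times:
  Job 1: p=3, C=3
  Job 2: p=6, C=9
  Job 3: p=8, C=17
  Job 4: p=10, C=27
  Job 5: p=10, C=37
Total completion time = 3 + 9 + 17 + 27 + 37 = 93

93


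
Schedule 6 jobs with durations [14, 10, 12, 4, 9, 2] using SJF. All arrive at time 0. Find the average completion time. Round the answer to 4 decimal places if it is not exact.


SJF order (ascending): [2, 4, 9, 10, 12, 14]
Completion times:
  Job 1: burst=2, C=2
  Job 2: burst=4, C=6
  Job 3: burst=9, C=15
  Job 4: burst=10, C=25
  Job 5: burst=12, C=37
  Job 6: burst=14, C=51
Average completion = 136/6 = 22.6667

22.6667


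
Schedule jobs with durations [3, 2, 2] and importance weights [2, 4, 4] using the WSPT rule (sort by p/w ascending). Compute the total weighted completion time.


Compute p/w ratios and sort ascending (WSPT): [(2, 4), (2, 4), (3, 2)]
Compute weighted completion times:
  Job (p=2,w=4): C=2, w*C=4*2=8
  Job (p=2,w=4): C=4, w*C=4*4=16
  Job (p=3,w=2): C=7, w*C=2*7=14
Total weighted completion time = 38

38


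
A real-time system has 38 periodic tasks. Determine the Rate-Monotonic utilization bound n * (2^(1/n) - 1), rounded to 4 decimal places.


Compute 2^(1/38) = 1.0184080933
Subtract 1: 1.0184080933 - 1 = 0.0184080933
Multiply by n: 38 * 0.0184080933 = 0.6995075454
Round to 4 dp: 0.6995

0.6995


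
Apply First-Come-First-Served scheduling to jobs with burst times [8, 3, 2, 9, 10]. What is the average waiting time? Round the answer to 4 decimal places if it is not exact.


FCFS order (as given): [8, 3, 2, 9, 10]
Waiting times:
  Job 1: wait = 0
  Job 2: wait = 8
  Job 3: wait = 11
  Job 4: wait = 13
  Job 5: wait = 22
Sum of waiting times = 54
Average waiting time = 54/5 = 10.8

10.8


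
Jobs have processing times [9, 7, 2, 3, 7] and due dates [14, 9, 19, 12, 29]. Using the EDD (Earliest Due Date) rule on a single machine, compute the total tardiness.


Sort by due date (EDD order): [(7, 9), (3, 12), (9, 14), (2, 19), (7, 29)]
Compute completion times and tardiness:
  Job 1: p=7, d=9, C=7, tardiness=max(0,7-9)=0
  Job 2: p=3, d=12, C=10, tardiness=max(0,10-12)=0
  Job 3: p=9, d=14, C=19, tardiness=max(0,19-14)=5
  Job 4: p=2, d=19, C=21, tardiness=max(0,21-19)=2
  Job 5: p=7, d=29, C=28, tardiness=max(0,28-29)=0
Total tardiness = 7

7


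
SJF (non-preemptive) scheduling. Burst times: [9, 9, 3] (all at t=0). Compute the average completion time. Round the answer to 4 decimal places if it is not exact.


SJF order (ascending): [3, 9, 9]
Completion times:
  Job 1: burst=3, C=3
  Job 2: burst=9, C=12
  Job 3: burst=9, C=21
Average completion = 36/3 = 12.0

12.0


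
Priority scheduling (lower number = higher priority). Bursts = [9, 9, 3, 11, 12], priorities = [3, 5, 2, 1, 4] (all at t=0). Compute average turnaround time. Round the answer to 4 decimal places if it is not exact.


Sort by priority (ascending = highest first):
Order: [(1, 11), (2, 3), (3, 9), (4, 12), (5, 9)]
Completion times:
  Priority 1, burst=11, C=11
  Priority 2, burst=3, C=14
  Priority 3, burst=9, C=23
  Priority 4, burst=12, C=35
  Priority 5, burst=9, C=44
Average turnaround = 127/5 = 25.4

25.4


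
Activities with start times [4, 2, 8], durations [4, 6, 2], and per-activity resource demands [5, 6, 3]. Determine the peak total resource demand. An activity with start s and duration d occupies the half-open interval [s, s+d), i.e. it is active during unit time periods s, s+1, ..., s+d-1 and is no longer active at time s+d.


Each activity i is active on [start_i, start_i + duration_i).
Compute total resource usage per time slot:
  t=0: active resources = [], total = 0
  t=1: active resources = [], total = 0
  t=2: active resources = [6], total = 6
  t=3: active resources = [6], total = 6
  t=4: active resources = [5, 6], total = 11
  t=5: active resources = [5, 6], total = 11
  t=6: active resources = [5, 6], total = 11
  t=7: active resources = [5, 6], total = 11
  t=8: active resources = [3], total = 3
  t=9: active resources = [3], total = 3
Peak resource demand = 11

11


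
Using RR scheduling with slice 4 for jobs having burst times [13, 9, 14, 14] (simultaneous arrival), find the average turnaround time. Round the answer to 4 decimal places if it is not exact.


Time quantum = 4
Execution trace:
  J1 runs 4 units, time = 4
  J2 runs 4 units, time = 8
  J3 runs 4 units, time = 12
  J4 runs 4 units, time = 16
  J1 runs 4 units, time = 20
  J2 runs 4 units, time = 24
  J3 runs 4 units, time = 28
  J4 runs 4 units, time = 32
  J1 runs 4 units, time = 36
  J2 runs 1 units, time = 37
  J3 runs 4 units, time = 41
  J4 runs 4 units, time = 45
  J1 runs 1 units, time = 46
  J3 runs 2 units, time = 48
  J4 runs 2 units, time = 50
Finish times: [46, 37, 48, 50]
Average turnaround = 181/4 = 45.25

45.25


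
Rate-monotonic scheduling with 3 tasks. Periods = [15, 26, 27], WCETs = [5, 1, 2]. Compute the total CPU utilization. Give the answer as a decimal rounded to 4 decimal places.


Compute individual utilizations (exact fractions):
  Task 1: C/T = 5/15 = 1/3 (approx. 0.3333)
  Task 2: C/T = 1/26 (approx. 0.0385)
  Task 3: C/T = 2/27 (approx. 0.0741)
Total utilization U = 1/3 + 1/26 + 2/27 = 313/702
Rounded to 4 decimal places: U = 0.4459
RM (Liu & Layland) bound for 3 tasks = 0.779763; compare with U = 313/702 (approx. 0.445869)
U <= bound, so schedulable by RM sufficient condition.

0.4459


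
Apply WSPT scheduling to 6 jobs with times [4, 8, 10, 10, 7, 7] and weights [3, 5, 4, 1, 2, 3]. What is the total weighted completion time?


Compute p/w ratios and sort ascending (WSPT): [(4, 3), (8, 5), (7, 3), (10, 4), (7, 2), (10, 1)]
Compute weighted completion times:
  Job (p=4,w=3): C=4, w*C=3*4=12
  Job (p=8,w=5): C=12, w*C=5*12=60
  Job (p=7,w=3): C=19, w*C=3*19=57
  Job (p=10,w=4): C=29, w*C=4*29=116
  Job (p=7,w=2): C=36, w*C=2*36=72
  Job (p=10,w=1): C=46, w*C=1*46=46
Total weighted completion time = 363

363


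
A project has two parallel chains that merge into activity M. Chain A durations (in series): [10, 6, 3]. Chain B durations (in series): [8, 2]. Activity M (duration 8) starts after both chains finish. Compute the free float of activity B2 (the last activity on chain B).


ES(B2) = sum of predecessors on chain B = 8
EF(B2) = ES + duration = 8 + 2 = 10
Successor of B2 is M. ES(M) = max(sum(A), sum(B)) = max(19, 10) = 19
Free float = ES(successor) - EF(current) = 19 - 10 = 9

9


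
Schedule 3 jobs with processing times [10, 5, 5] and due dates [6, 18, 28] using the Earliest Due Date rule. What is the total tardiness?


Sort by due date (EDD order): [(10, 6), (5, 18), (5, 28)]
Compute completion times and tardiness:
  Job 1: p=10, d=6, C=10, tardiness=max(0,10-6)=4
  Job 2: p=5, d=18, C=15, tardiness=max(0,15-18)=0
  Job 3: p=5, d=28, C=20, tardiness=max(0,20-28)=0
Total tardiness = 4

4


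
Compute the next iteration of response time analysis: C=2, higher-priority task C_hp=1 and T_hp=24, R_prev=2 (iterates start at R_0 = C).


R_next = C + ceil(R_prev / T_hp) * C_hp
ceil(2 / 24) = ceil(0.0833) = 1
Interference = 1 * 1 = 1
R_next = 2 + 1 = 3

3


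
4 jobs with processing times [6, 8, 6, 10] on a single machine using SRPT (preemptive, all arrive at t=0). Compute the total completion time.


Since all jobs arrive at t=0, SRPT equals SPT ordering.
SPT order: [6, 6, 8, 10]
Completion times:
  Job 1: p=6, C=6
  Job 2: p=6, C=12
  Job 3: p=8, C=20
  Job 4: p=10, C=30
Total completion time = 6 + 12 + 20 + 30 = 68

68


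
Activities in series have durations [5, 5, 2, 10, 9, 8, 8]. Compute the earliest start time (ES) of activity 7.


Activity 7 starts after activities 1 through 6 complete.
Predecessor durations: [5, 5, 2, 10, 9, 8]
ES = 5 + 5 + 2 + 10 + 9 + 8 = 39

39


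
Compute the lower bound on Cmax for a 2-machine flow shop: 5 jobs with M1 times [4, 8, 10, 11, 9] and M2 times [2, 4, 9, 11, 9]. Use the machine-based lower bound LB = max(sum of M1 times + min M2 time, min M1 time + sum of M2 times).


LB1 = sum(M1 times) + min(M2 times) = 42 + 2 = 44
LB2 = min(M1 times) + sum(M2 times) = 4 + 35 = 39
Lower bound = max(LB1, LB2) = max(44, 39) = 44

44


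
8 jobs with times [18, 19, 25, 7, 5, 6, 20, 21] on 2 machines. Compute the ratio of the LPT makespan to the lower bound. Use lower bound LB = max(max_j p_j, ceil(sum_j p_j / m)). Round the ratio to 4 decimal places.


LPT order: [25, 21, 20, 19, 18, 7, 6, 5]
Machine loads after assignment: [62, 59]
LPT makespan = 62
Lower bound = max(max_job, ceil(total/2)) = max(25, 61) = 61
Ratio = 62 / 61 = 1.0164

1.0164


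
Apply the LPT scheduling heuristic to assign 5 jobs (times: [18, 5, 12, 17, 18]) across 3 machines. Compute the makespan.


Sort jobs in decreasing order (LPT): [18, 18, 17, 12, 5]
Assign each job to the least loaded machine:
  Machine 1: jobs [18, 5], load = 23
  Machine 2: jobs [18], load = 18
  Machine 3: jobs [17, 12], load = 29
Makespan = max load = 29

29


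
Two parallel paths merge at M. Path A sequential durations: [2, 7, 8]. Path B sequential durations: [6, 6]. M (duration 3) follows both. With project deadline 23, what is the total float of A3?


Forward pass: ES(A3) = sum of predecessors on chain A = 9
EF = ES + duration = 9 + 8 = 17
Backward pass: LF(M) = deadline = 23; LS(M) = 23 - 3 = 20
LF(A3) = LS(M) - sum(successors on chain A) = 20 - 0 = 20
LS = LF - duration = 20 - 8 = 12
Total float = LS - ES = 12 - 9 = 3

3


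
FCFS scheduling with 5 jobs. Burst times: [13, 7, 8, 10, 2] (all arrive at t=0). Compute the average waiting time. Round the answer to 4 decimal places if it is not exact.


FCFS order (as given): [13, 7, 8, 10, 2]
Waiting times:
  Job 1: wait = 0
  Job 2: wait = 13
  Job 3: wait = 20
  Job 4: wait = 28
  Job 5: wait = 38
Sum of waiting times = 99
Average waiting time = 99/5 = 19.8

19.8


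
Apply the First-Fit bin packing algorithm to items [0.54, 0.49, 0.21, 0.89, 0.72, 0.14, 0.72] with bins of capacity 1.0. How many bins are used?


Place items sequentially using First-Fit:
  Item 0.54 -> new Bin 1
  Item 0.49 -> new Bin 2
  Item 0.21 -> Bin 1 (now 0.75)
  Item 0.89 -> new Bin 3
  Item 0.72 -> new Bin 4
  Item 0.14 -> Bin 1 (now 0.89)
  Item 0.72 -> new Bin 5
Total bins used = 5

5


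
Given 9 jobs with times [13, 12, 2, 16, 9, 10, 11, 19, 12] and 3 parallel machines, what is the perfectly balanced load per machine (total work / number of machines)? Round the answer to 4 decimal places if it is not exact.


Total processing time = 13 + 12 + 2 + 16 + 9 + 10 + 11 + 19 + 12 = 104
Number of machines = 3
Ideal balanced load = 104 / 3 = 34.6667

34.6667


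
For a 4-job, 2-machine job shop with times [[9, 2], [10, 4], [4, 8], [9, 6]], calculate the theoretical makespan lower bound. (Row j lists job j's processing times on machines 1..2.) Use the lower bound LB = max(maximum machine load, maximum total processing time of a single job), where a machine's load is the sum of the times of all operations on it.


Machine loads:
  Machine 1: 9 + 10 + 4 + 9 = 32
  Machine 2: 2 + 4 + 8 + 6 = 20
Max machine load = 32
Job totals:
  Job 1: 11
  Job 2: 14
  Job 3: 12
  Job 4: 15
Max job total = 15
Lower bound = max(32, 15) = 32

32


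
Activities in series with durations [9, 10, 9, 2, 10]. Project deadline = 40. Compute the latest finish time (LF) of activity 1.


LF(activity 1) = deadline - sum of successor durations
Successors: activities 2 through 5 with durations [10, 9, 2, 10]
Sum of successor durations = 31
LF = 40 - 31 = 9

9


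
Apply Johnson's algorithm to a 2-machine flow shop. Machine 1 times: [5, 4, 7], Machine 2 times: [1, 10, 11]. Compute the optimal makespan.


Apply Johnson's rule:
  Group 1 (a <= b): [(2, 4, 10), (3, 7, 11)]
  Group 2 (a > b): [(1, 5, 1)]
Optimal job order: [2, 3, 1]
Schedule:
  Job 2: M1 done at 4, M2 done at 14
  Job 3: M1 done at 11, M2 done at 25
  Job 1: M1 done at 16, M2 done at 26
Makespan = 26

26


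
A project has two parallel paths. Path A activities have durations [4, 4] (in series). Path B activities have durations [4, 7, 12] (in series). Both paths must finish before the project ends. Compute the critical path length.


Path A total = 4 + 4 = 8
Path B total = 4 + 7 + 12 = 23
Critical path = longest path = max(8, 23) = 23

23


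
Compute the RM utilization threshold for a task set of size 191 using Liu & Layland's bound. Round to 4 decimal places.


Compute 2^(1/191) = 1.0036356358
Subtract 1: 1.0036356358 - 1 = 0.0036356358
Multiply by n: 191 * 0.0036356358 = 0.6944064378
Round to 4 dp: 0.6944

0.6944


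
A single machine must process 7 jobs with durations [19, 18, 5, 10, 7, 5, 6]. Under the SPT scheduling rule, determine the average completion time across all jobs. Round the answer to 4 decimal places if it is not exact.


Sort jobs by processing time (SPT order): [5, 5, 6, 7, 10, 18, 19]
Compute completion times sequentially:
  Job 1: processing = 5, completes at 5
  Job 2: processing = 5, completes at 10
  Job 3: processing = 6, completes at 16
  Job 4: processing = 7, completes at 23
  Job 5: processing = 10, completes at 33
  Job 6: processing = 18, completes at 51
  Job 7: processing = 19, completes at 70
Sum of completion times = 208
Average completion time = 208/7 = 29.7143

29.7143


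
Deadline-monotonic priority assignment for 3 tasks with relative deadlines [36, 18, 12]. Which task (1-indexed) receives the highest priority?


Sort tasks by relative deadline (ascending):
  Task 3: deadline = 12
  Task 2: deadline = 18
  Task 1: deadline = 36
Priority order (highest first): [3, 2, 1]
Highest priority task = 3

3


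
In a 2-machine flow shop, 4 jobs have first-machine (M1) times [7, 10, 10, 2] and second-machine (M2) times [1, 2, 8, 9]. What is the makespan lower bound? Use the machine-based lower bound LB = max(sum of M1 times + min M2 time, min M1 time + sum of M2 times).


LB1 = sum(M1 times) + min(M2 times) = 29 + 1 = 30
LB2 = min(M1 times) + sum(M2 times) = 2 + 20 = 22
Lower bound = max(LB1, LB2) = max(30, 22) = 30

30


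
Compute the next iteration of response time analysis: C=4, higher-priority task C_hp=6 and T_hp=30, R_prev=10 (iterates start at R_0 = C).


R_next = C + ceil(R_prev / T_hp) * C_hp
ceil(10 / 30) = ceil(0.3333) = 1
Interference = 1 * 6 = 6
R_next = 4 + 6 = 10
R_next = R_prev, so the iteration has converged (response time = 10).

10


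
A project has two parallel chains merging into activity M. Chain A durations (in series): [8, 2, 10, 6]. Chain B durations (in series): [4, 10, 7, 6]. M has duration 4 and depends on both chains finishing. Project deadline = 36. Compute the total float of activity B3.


Forward pass: ES(B3) = sum of predecessors on chain B = 14
EF = ES + duration = 14 + 7 = 21
Backward pass: LF(M) = deadline = 36; LS(M) = 36 - 4 = 32
LF(B3) = LS(M) - sum(successors on chain B) = 32 - 6 = 26
LS = LF - duration = 26 - 7 = 19
Total float = LS - ES = 19 - 14 = 5

5


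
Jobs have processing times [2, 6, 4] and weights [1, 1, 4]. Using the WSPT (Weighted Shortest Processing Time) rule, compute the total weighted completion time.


Compute p/w ratios and sort ascending (WSPT): [(4, 4), (2, 1), (6, 1)]
Compute weighted completion times:
  Job (p=4,w=4): C=4, w*C=4*4=16
  Job (p=2,w=1): C=6, w*C=1*6=6
  Job (p=6,w=1): C=12, w*C=1*12=12
Total weighted completion time = 34

34


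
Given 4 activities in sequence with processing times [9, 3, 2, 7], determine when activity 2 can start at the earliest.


Activity 2 starts after activities 1 through 1 complete.
Predecessor durations: [9]
ES = 9 = 9

9


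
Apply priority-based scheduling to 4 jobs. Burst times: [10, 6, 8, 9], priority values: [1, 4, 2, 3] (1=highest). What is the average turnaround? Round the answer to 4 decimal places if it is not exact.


Sort by priority (ascending = highest first):
Order: [(1, 10), (2, 8), (3, 9), (4, 6)]
Completion times:
  Priority 1, burst=10, C=10
  Priority 2, burst=8, C=18
  Priority 3, burst=9, C=27
  Priority 4, burst=6, C=33
Average turnaround = 88/4 = 22.0

22.0


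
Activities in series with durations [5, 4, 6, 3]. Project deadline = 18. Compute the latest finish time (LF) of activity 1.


LF(activity 1) = deadline - sum of successor durations
Successors: activities 2 through 4 with durations [4, 6, 3]
Sum of successor durations = 13
LF = 18 - 13 = 5

5


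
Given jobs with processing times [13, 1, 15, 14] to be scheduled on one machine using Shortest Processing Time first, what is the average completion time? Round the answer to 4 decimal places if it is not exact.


Sort jobs by processing time (SPT order): [1, 13, 14, 15]
Compute completion times sequentially:
  Job 1: processing = 1, completes at 1
  Job 2: processing = 13, completes at 14
  Job 3: processing = 14, completes at 28
  Job 4: processing = 15, completes at 43
Sum of completion times = 86
Average completion time = 86/4 = 21.5

21.5


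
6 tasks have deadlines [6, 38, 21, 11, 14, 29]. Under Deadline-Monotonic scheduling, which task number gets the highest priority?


Sort tasks by relative deadline (ascending):
  Task 1: deadline = 6
  Task 4: deadline = 11
  Task 5: deadline = 14
  Task 3: deadline = 21
  Task 6: deadline = 29
  Task 2: deadline = 38
Priority order (highest first): [1, 4, 5, 3, 6, 2]
Highest priority task = 1

1


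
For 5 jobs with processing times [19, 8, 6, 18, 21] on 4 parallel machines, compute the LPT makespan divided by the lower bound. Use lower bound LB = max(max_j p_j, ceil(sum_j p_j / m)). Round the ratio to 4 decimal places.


LPT order: [21, 19, 18, 8, 6]
Machine loads after assignment: [21, 19, 18, 14]
LPT makespan = 21
Lower bound = max(max_job, ceil(total/4)) = max(21, 18) = 21
Ratio = 21 / 21 = 1.0

1.0


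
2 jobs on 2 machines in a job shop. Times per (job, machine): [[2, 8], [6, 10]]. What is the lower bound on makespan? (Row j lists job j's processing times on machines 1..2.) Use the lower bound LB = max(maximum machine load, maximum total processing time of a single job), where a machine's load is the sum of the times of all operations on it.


Machine loads:
  Machine 1: 2 + 6 = 8
  Machine 2: 8 + 10 = 18
Max machine load = 18
Job totals:
  Job 1: 10
  Job 2: 16
Max job total = 16
Lower bound = max(18, 16) = 18

18


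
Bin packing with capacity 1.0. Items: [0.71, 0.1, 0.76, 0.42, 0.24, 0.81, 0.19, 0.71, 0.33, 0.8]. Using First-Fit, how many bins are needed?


Place items sequentially using First-Fit:
  Item 0.71 -> new Bin 1
  Item 0.1 -> Bin 1 (now 0.81)
  Item 0.76 -> new Bin 2
  Item 0.42 -> new Bin 3
  Item 0.24 -> Bin 2 (now 1.0)
  Item 0.81 -> new Bin 4
  Item 0.19 -> Bin 1 (now 1.0)
  Item 0.71 -> new Bin 5
  Item 0.33 -> Bin 3 (now 0.75)
  Item 0.8 -> new Bin 6
Total bins used = 6

6


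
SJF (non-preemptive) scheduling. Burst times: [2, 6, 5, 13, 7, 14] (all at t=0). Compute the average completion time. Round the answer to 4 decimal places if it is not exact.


SJF order (ascending): [2, 5, 6, 7, 13, 14]
Completion times:
  Job 1: burst=2, C=2
  Job 2: burst=5, C=7
  Job 3: burst=6, C=13
  Job 4: burst=7, C=20
  Job 5: burst=13, C=33
  Job 6: burst=14, C=47
Average completion = 122/6 = 20.3333

20.3333


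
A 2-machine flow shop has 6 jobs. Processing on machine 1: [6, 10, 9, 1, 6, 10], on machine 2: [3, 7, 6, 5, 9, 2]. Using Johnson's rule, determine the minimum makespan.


Apply Johnson's rule:
  Group 1 (a <= b): [(4, 1, 5), (5, 6, 9)]
  Group 2 (a > b): [(2, 10, 7), (3, 9, 6), (1, 6, 3), (6, 10, 2)]
Optimal job order: [4, 5, 2, 3, 1, 6]
Schedule:
  Job 4: M1 done at 1, M2 done at 6
  Job 5: M1 done at 7, M2 done at 16
  Job 2: M1 done at 17, M2 done at 24
  Job 3: M1 done at 26, M2 done at 32
  Job 1: M1 done at 32, M2 done at 35
  Job 6: M1 done at 42, M2 done at 44
Makespan = 44

44


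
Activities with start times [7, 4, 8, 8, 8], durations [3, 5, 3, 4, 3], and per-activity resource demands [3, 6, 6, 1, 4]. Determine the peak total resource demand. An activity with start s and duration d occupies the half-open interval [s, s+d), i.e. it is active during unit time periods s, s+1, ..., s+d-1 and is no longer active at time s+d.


Each activity i is active on [start_i, start_i + duration_i).
Compute total resource usage per time slot:
  t=0: active resources = [], total = 0
  t=1: active resources = [], total = 0
  t=2: active resources = [], total = 0
  t=3: active resources = [], total = 0
  t=4: active resources = [6], total = 6
  t=5: active resources = [6], total = 6
  t=6: active resources = [6], total = 6
  t=7: active resources = [3, 6], total = 9
  t=8: active resources = [3, 6, 6, 1, 4], total = 20
  t=9: active resources = [3, 6, 1, 4], total = 14
  t=10: active resources = [6, 1, 4], total = 11
  t=11: active resources = [1], total = 1
Peak resource demand = 20

20


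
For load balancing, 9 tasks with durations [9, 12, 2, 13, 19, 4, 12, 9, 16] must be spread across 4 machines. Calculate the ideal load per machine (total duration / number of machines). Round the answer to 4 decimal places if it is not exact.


Total processing time = 9 + 12 + 2 + 13 + 19 + 4 + 12 + 9 + 16 = 96
Number of machines = 4
Ideal balanced load = 96 / 4 = 24.0

24.0


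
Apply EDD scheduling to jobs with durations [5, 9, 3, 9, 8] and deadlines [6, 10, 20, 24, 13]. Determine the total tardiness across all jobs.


Sort by due date (EDD order): [(5, 6), (9, 10), (8, 13), (3, 20), (9, 24)]
Compute completion times and tardiness:
  Job 1: p=5, d=6, C=5, tardiness=max(0,5-6)=0
  Job 2: p=9, d=10, C=14, tardiness=max(0,14-10)=4
  Job 3: p=8, d=13, C=22, tardiness=max(0,22-13)=9
  Job 4: p=3, d=20, C=25, tardiness=max(0,25-20)=5
  Job 5: p=9, d=24, C=34, tardiness=max(0,34-24)=10
Total tardiness = 28

28


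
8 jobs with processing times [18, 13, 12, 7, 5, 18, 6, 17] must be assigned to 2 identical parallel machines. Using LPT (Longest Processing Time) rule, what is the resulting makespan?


Sort jobs in decreasing order (LPT): [18, 18, 17, 13, 12, 7, 6, 5]
Assign each job to the least loaded machine:
  Machine 1: jobs [18, 17, 7, 6], load = 48
  Machine 2: jobs [18, 13, 12, 5], load = 48
Makespan = max load = 48

48


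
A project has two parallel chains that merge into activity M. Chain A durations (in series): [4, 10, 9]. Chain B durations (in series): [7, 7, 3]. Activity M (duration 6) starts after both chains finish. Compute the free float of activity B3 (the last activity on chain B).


ES(B3) = sum of predecessors on chain B = 14
EF(B3) = ES + duration = 14 + 3 = 17
Successor of B3 is M. ES(M) = max(sum(A), sum(B)) = max(23, 17) = 23
Free float = ES(successor) - EF(current) = 23 - 17 = 6

6
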